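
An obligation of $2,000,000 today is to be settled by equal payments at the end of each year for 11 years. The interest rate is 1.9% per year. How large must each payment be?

$203,195.19

Level ordinary annuity; solve PV = PMT × [(1 − (1+r)^−n)/r] for PMT.
Periodic rate r = 0.019 per year.
With n = 11: PMT = 2,000,000 / ([(1 − (1+r)^−n)/r]) = $203,195.19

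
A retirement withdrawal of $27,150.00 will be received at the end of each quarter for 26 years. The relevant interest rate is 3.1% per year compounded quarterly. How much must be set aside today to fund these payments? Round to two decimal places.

This is an ordinary annuity: 104 payments of $27,150.00 at the end of each quarter.
Periodic rate r = 0.031/4 per quarter; n is counted in quarters.
PV = PMT × [(1 − (1+r)^−n)/r] = 27,150 × [1 − (1+r)^−104] / r = $1,933,671.95

$1,933,671.95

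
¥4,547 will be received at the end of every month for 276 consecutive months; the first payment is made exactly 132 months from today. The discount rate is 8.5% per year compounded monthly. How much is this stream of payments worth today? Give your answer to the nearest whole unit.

¥218,339

Ordinary annuity of 276 payments, first payment at period 132.
Periodic rate r = 0.085/12 per month; n is counted in months.
The ordinary-annuity PV formula values the stream one period before the first payment (period 131); discount that back 131 periods:
PV₀ = 4,547 × [1 − (1+r)^−276] / r × (1+r)^−131 = ¥218,339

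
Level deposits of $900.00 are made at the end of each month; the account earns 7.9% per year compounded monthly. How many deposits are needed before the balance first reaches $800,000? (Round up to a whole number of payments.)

294 payments

Periodic rate r = 0.079/12 per month; n is counted in months.
Ordinary annuity FV: 800,000 = 900 × [((1+r)^n − 1)/r].
(1+r)^n = 1 + 800,000 × r / 900, so n = ln(1 + 800,000·r/900) / ln(1+r) = 293.29.
Round up to a whole number of payments: n = 294.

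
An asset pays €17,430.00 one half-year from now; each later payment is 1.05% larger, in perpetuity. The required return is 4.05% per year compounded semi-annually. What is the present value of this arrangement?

Periodic rate r = 0.0405/2 per half-year.
Growing perpetuity (Gordon): PV = PMT₁ / (r − g) = 17,430 / (r − 0.0105) = €1,787,692.31.

€1,787,692.31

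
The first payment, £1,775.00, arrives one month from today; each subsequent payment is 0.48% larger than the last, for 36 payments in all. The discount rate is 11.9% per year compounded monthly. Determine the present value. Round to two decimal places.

Periodic rate r = 0.119/12 per month; n is counted in months.
Growing ordinary annuity: PV = PMT₁ × [1 − ((1+g)/(1+r))^n] / (r − g) = 1,775 × [1 − ((1+0.0048)/(1+r))^36] / (r − 0.0048) = £57,971.73.

£57,971.73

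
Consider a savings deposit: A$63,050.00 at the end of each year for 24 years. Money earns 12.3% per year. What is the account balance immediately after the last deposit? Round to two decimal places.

A$7,783,883.32

This is an ordinary annuity: 24 deposits of A$63,050.00 at the end of each year.
Periodic rate r = 0.123 per year.
FV = PMT × [((1+r)^n − 1)/r] = 63,050 × [(1+r)^24 − 1] / r = A$7,783,883.32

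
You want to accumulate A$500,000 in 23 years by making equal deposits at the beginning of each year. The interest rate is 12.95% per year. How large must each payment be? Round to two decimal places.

Level annuity due; solve FV = PMT × [((1+r)^n − 1)/r] × (1+r) for PMT.
Periodic rate r = 0.1295 per year.
With n = 23: PMT = 500,000 / ([((1+r)^n − 1)/r] × (1+r)) = A$3,708.46

A$3,708.46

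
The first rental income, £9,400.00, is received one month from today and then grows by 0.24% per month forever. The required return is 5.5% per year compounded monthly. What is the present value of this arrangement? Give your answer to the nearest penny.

Periodic rate r = 0.055/12 per month.
Growing perpetuity (Gordon): PV = PMT₁ / (r − g) = 9,400 / (r − 0.0024) = £4,305,343.51.

£4,305,343.51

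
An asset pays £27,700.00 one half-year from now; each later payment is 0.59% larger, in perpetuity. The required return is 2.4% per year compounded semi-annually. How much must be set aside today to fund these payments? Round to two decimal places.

£4,540,983.61

Periodic rate r = 0.024/2 per half-year.
Growing perpetuity (Gordon): PV = PMT₁ / (r − g) = 27,700 / (r − 0.0059) = £4,540,983.61.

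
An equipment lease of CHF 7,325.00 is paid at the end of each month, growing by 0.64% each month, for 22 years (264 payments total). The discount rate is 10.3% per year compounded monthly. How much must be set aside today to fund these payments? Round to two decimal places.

CHF 1,461,652.52

Periodic rate r = 0.103/12 per month; n is counted in months.
Growing ordinary annuity: PV = PMT₁ × [1 − ((1+g)/(1+r))^n] / (r − g) = 7,325 × [1 − ((1+0.0064)/(1+r))^264] / (r − 0.0064) = CHF 1,461,652.52.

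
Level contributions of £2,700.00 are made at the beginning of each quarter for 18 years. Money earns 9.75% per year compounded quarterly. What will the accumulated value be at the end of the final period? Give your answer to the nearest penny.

£529,106.05

This is an annuity due: 72 deposits of £2,700.00 at the beginning of each quarter.
Periodic rate r = 0.0975/4 per quarter; n is counted in quarters.
FV = PMT × [((1+r)^n − 1)/r] × (1+r) = 2,700 × [(1+r)^72 − 1] / r × (1+r) = £529,106.05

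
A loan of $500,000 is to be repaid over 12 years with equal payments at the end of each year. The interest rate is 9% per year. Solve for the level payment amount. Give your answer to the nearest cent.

$69,825.33

Level ordinary annuity; solve PV = PMT × [(1 − (1+r)^−n)/r] for PMT.
Periodic rate r = 0.09 per year.
With n = 12: PMT = 500,000 / ([(1 − (1+r)^−n)/r]) = $69,825.33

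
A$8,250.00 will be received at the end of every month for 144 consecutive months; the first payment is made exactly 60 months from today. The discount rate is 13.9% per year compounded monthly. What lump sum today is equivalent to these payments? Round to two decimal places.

A$292,260.89

Ordinary annuity of 144 payments, first payment at period 60.
Periodic rate r = 0.139/12 per month; n is counted in months.
The ordinary-annuity PV formula values the stream one period before the first payment (period 59); discount that back 59 periods:
PV₀ = 8,250 × [1 − (1+r)^−144] / r × (1+r)^−59 = A$292,260.89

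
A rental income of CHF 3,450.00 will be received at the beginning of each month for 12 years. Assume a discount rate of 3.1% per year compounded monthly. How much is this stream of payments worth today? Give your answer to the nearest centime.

CHF 415,491.28

This is an annuity due: 144 payments of CHF 3,450.00 at the beginning of each month.
Periodic rate r = 0.031/12 per month; n is counted in months.
PV = PMT × [(1 − (1+r)^−n)/r] × (1+r) = 3,450 × [1 − (1+r)^−144] / r × (1+r) = CHF 415,491.28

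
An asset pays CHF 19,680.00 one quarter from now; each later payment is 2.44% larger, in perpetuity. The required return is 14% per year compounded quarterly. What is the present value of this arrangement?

CHF 1,856,603.77

Periodic rate r = 0.14/4 per quarter.
Growing perpetuity (Gordon): PV = PMT₁ / (r − g) = 19,680 / (r − 0.0244) = CHF 1,856,603.77.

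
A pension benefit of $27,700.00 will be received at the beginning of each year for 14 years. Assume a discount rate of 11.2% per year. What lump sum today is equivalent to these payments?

This is an annuity due: 14 payments of $27,700.00 at the beginning of each year.
Periodic rate r = 0.112 per year.
PV = PMT × [(1 − (1+r)^−n)/r] × (1+r) = 27,700 × [1 − (1+r)^−14] / r × (1+r) = $212,805.80

$212,805.80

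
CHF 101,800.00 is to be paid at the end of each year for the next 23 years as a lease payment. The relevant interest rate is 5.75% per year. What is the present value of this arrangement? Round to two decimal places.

This is an ordinary annuity: 23 payments of CHF 101,800.00 at the end of each year.
Periodic rate r = 0.0575 per year.
PV = PMT × [(1 − (1+r)^−n)/r] = 101,800 × [1 − (1+r)^−23] / r = CHF 1,281,071.61

CHF 1,281,071.61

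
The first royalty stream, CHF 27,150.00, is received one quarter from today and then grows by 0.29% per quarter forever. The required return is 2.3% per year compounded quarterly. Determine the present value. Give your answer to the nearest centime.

CHF 9,526,315.79

Periodic rate r = 0.023/4 per quarter.
Growing perpetuity (Gordon): PV = PMT₁ / (r − g) = 27,150 / (r − 0.0029) = CHF 9,526,315.79.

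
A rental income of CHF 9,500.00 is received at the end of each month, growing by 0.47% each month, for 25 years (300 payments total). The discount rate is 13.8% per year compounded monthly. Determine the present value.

CHF 1,212,400.35

Periodic rate r = 0.138/12 per month; n is counted in months.
Growing ordinary annuity: PV = PMT₁ × [1 − ((1+g)/(1+r))^n] / (r − g) = 9,500 × [1 − ((1+0.0047)/(1+r))^300] / (r − 0.0047) = CHF 1,212,400.35.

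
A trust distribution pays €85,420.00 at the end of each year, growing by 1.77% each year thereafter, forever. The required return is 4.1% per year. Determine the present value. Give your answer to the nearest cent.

Periodic rate r = 0.041 per year.
Growing perpetuity (Gordon): PV = PMT₁ / (r − g) = 85,420 / (r − 0.0177) = €3,666,094.42.

€3,666,094.42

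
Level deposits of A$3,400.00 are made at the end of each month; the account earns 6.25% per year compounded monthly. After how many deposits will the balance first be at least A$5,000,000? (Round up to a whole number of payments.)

416 payments

Periodic rate r = 0.0625/12 per month; n is counted in months.
Ordinary annuity FV: 5,000,000 = 3,400 × [((1+r)^n − 1)/r].
(1+r)^n = 1 + 5,000,000 × r / 3,400, so n = ln(1 + 5,000,000·r/3,400) / ln(1+r) = 415.54.
Round up to a whole number of payments: n = 416.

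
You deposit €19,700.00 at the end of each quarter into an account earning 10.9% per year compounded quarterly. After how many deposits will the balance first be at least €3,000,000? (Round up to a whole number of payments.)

61 payments

Periodic rate r = 0.109/4 per quarter; n is counted in quarters.
Ordinary annuity FV: 3,000,000 = 19,700 × [((1+r)^n − 1)/r].
(1+r)^n = 1 + 3,000,000 × r / 19,700, so n = ln(1 + 3,000,000·r/19,700) / ln(1+r) = 60.96.
Round up to a whole number of payments: n = 61.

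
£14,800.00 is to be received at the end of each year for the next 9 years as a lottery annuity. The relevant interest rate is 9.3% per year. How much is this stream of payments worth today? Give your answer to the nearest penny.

This is an ordinary annuity: 9 payments of £14,800.00 at the end of each year.
Periodic rate r = 0.093 per year.
PV = PMT × [(1 − (1+r)^−n)/r] = 14,800 × [1 − (1+r)^−9] / r = £87,657.68

£87,657.68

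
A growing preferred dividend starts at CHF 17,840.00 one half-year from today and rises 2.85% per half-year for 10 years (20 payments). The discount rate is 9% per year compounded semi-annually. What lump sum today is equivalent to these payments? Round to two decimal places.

CHF 294,762.30

Periodic rate r = 0.09/2 per half-year; n is counted in half-years.
Growing ordinary annuity: PV = PMT₁ × [1 − ((1+g)/(1+r))^n] / (r − g) = 17,840 × [1 − ((1+0.0285)/(1+r))^20] / (r − 0.0285) = CHF 294,762.30.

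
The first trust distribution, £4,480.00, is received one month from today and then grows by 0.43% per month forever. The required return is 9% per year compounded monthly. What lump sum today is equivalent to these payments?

£1,400,000.00

Periodic rate r = 0.09/12 per month.
Growing perpetuity (Gordon): PV = PMT₁ / (r − g) = 4,480 / (r − 0.0043) = £1,400,000.00.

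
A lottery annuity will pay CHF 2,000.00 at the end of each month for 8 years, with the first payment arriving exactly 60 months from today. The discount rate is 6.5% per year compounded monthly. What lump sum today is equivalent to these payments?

Ordinary annuity of 96 payments, first payment at period 60.
Periodic rate r = 0.065/12 per month; n is counted in months.
The ordinary-annuity PV formula values the stream one period before the first payment (period 59); discount that back 59 periods:
PV₀ = 2,000 × [1 − (1+r)^−96] / r × (1+r)^−59 = CHF 108,630.78

CHF 108,630.78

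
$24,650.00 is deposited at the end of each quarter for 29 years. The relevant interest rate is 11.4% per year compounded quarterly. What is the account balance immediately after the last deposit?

This is an ordinary annuity: 116 deposits of $24,650.00 at the end of each quarter.
Periodic rate r = 0.114/4 per quarter; n is counted in quarters.
FV = PMT × [((1+r)^n − 1)/r] = 24,650 × [(1+r)^116 − 1] / r = $21,660,378.35

$21,660,378.35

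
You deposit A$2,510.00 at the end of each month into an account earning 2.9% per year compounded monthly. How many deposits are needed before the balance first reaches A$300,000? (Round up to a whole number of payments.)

106 payments

Periodic rate r = 0.029/12 per month; n is counted in months.
Ordinary annuity FV: 300,000 = 2,510 × [((1+r)^n − 1)/r].
(1+r)^n = 1 + 300,000 × r / 2,510, so n = ln(1 + 300,000·r/2,510) / ln(1+r) = 105.13.
Round up to a whole number of payments: n = 106.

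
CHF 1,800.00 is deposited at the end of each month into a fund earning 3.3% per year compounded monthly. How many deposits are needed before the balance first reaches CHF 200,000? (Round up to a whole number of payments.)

Periodic rate r = 0.033/12 per month; n is counted in months.
Ordinary annuity FV: 200,000 = 1,800 × [((1+r)^n − 1)/r].
(1+r)^n = 1 + 200,000 × r / 1,800, so n = ln(1 + 200,000·r/1,800) / ln(1+r) = 97.09.
Round up to a whole number of payments: n = 98.

98 payments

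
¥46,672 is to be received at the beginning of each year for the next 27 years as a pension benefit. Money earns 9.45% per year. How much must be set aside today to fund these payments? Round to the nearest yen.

¥493,348

This is an annuity due: 27 payments of ¥46,672 at the beginning of each year.
Periodic rate r = 0.0945 per year.
PV = PMT × [(1 − (1+r)^−n)/r] × (1+r) = 46,672 × [1 − (1+r)^−27] / r × (1+r) = ¥493,348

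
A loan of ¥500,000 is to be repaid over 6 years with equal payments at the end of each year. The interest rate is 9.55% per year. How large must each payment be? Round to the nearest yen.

Level ordinary annuity; solve PV = PMT × [(1 − (1+r)^−n)/r] for PMT.
Periodic rate r = 0.0955 per year.
With n = 6: PMT = 500,000 / ([(1 − (1+r)^−n)/r]) = ¥113,294

¥113,294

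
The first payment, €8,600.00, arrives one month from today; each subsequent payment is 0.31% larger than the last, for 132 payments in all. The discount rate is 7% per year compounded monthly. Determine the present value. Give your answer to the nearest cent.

Periodic rate r = 0.07/12 per month; n is counted in months.
Growing ordinary annuity: PV = PMT₁ × [1 − ((1+g)/(1+r))^n] / (r − g) = 8,600 × [1 − ((1+0.0031)/(1+r))^132] / (r − 0.0031) = €949,447.51.

€949,447.51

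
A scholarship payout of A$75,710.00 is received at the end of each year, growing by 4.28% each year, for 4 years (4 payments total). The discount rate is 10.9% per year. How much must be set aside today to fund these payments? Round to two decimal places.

Periodic rate r = 0.109 per year.
Growing ordinary annuity: PV = PMT₁ × [1 − ((1+g)/(1+r))^n] / (r − g) = 75,710 × [1 − ((1+0.0428)/(1+r))^4] / (r − 0.0428) = A$249,582.21.

A$249,582.21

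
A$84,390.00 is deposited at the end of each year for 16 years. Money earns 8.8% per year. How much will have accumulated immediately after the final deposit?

This is an ordinary annuity: 16 deposits of A$84,390.00 at the end of each year.
Periodic rate r = 0.088 per year.
FV = PMT × [((1+r)^n − 1)/r] = 84,390 × [(1+r)^16 − 1] / r = A$2,738,203.11

A$2,738,203.11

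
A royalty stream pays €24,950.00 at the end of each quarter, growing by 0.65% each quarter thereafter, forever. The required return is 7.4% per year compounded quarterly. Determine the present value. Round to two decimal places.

Periodic rate r = 0.074/4 per quarter.
Growing perpetuity (Gordon): PV = PMT₁ / (r − g) = 24,950 / (r − 0.0065) = €2,079,166.67.

€2,079,166.67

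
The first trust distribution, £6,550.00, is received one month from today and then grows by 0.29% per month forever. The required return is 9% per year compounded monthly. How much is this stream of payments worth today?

Periodic rate r = 0.09/12 per month.
Growing perpetuity (Gordon): PV = PMT₁ / (r − g) = 6,550 / (r − 0.0029) = £1,423,913.04.

£1,423,913.04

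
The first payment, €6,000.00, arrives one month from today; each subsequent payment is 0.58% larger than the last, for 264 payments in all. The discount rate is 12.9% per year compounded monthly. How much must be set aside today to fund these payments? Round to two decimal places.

€880,481.36

Periodic rate r = 0.129/12 per month; n is counted in months.
Growing ordinary annuity: PV = PMT₁ × [1 − ((1+g)/(1+r))^n] / (r − g) = 6,000 × [1 − ((1+0.0058)/(1+r))^264] / (r − 0.0058) = €880,481.36.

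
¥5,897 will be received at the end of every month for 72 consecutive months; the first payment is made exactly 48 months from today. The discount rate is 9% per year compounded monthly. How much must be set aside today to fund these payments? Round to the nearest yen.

Ordinary annuity of 72 payments, first payment at period 48.
Periodic rate r = 0.09/12 per month; n is counted in months.
The ordinary-annuity PV formula values the stream one period before the first payment (period 47); discount that back 47 periods:
PV₀ = 5,897 × [1 − (1+r)^−72] / r × (1+r)^−47 = ¥230,264

¥230,264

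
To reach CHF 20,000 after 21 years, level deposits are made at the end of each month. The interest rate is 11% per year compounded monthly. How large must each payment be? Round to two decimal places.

CHF 20.44

Level ordinary annuity; solve FV = PMT × [((1+r)^n − 1)/r] for PMT.
Periodic rate r = 0.11/12 per month; n is counted in months.
With n = 252: PMT = 20,000 / ([((1+r)^n − 1)/r]) = CHF 20.44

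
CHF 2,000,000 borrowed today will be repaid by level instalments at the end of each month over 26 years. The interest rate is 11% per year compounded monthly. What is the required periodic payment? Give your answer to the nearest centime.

Level ordinary annuity; solve PV = PMT × [(1 − (1+r)^−n)/r] for PMT.
Periodic rate r = 0.11/12 per month; n is counted in months.
With n = 312: PMT = 2,000,000 / ([(1 − (1+r)^−n)/r]) = CHF 19,462.55

CHF 19,462.55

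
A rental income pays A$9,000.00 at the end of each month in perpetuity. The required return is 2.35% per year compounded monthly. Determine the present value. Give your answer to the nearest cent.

Periodic rate r = 0.0235/12 per month.
Level perpetuity: PV = PMT / r = 9,000 / (0.0235/12) = A$4,595,744.68.

A$4,595,744.68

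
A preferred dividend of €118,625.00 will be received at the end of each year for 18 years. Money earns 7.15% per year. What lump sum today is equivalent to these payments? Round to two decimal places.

This is an ordinary annuity: 18 payments of €118,625.00 at the end of each year.
Periodic rate r = 0.0715 per year.
PV = PMT × [(1 − (1+r)^−n)/r] = 118,625 × [1 − (1+r)^−18] / r = €1,180,448.66

€1,180,448.66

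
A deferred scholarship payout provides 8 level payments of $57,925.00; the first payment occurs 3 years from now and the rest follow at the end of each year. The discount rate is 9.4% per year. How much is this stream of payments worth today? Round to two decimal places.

Ordinary annuity of 8 payments, first payment at period 3.
Periodic rate r = 0.094 per year.
The ordinary-annuity PV formula values the stream one period before the first payment (period 2); discount that back 2 periods:
PV₀ = 57,925 × [1 − (1+r)^−8] / r × (1+r)^−2 = $263,939.91

$263,939.91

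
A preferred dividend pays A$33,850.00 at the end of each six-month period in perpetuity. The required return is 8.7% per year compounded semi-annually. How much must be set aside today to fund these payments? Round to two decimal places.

Periodic rate r = 0.087/2 per half-year.
Level perpetuity: PV = PMT / r = 33,850 / (0.087/2) = A$778,160.92.

A$778,160.92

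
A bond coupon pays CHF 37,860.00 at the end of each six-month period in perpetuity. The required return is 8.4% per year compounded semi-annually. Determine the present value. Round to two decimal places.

CHF 901,428.57

Periodic rate r = 0.084/2 per half-year.
Level perpetuity: PV = PMT / r = 37,860 / (0.084/2) = CHF 901,428.57.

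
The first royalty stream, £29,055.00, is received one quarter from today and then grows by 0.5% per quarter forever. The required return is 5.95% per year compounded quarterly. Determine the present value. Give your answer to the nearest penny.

Periodic rate r = 0.0595/4 per quarter.
Growing perpetuity (Gordon): PV = PMT₁ / (r − g) = 29,055 / (r − 0.005) = £2,942,278.48.

£2,942,278.48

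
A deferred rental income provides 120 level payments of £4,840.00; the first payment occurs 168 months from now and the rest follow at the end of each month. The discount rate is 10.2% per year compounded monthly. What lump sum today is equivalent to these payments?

Ordinary annuity of 120 payments, first payment at period 168.
Periodic rate r = 0.102/12 per month; n is counted in months.
The ordinary-annuity PV formula values the stream one period before the first payment (period 167); discount that back 167 periods:
PV₀ = 4,840 × [1 − (1+r)^−120] / r × (1+r)^−167 = £88,362.39

£88,362.39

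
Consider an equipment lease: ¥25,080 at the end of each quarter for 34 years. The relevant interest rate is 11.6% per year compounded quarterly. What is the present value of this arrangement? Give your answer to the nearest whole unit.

¥847,109

This is an ordinary annuity: 136 payments of ¥25,080 at the end of each quarter.
Periodic rate r = 0.116/4 per quarter; n is counted in quarters.
PV = PMT × [(1 − (1+r)^−n)/r] = 25,080 × [1 − (1+r)^−136] / r = ¥847,109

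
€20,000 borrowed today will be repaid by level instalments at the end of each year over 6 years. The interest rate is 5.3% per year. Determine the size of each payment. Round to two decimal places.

€3,978.23

Level ordinary annuity; solve PV = PMT × [(1 − (1+r)^−n)/r] for PMT.
Periodic rate r = 0.053 per year.
With n = 6: PMT = 20,000 / ([(1 − (1+r)^−n)/r]) = €3,978.23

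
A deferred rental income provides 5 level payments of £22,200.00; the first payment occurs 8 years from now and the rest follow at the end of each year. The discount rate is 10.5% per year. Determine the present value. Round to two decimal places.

£41,306.69

Ordinary annuity of 5 payments, first payment at period 8.
Periodic rate r = 0.105 per year.
The ordinary-annuity PV formula values the stream one period before the first payment (period 7); discount that back 7 periods:
PV₀ = 22,200 × [1 − (1+r)^−5] / r × (1+r)^−7 = £41,306.69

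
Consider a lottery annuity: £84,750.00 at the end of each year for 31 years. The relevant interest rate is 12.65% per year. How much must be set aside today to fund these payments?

£653,273.33

This is an ordinary annuity: 31 payments of £84,750.00 at the end of each year.
Periodic rate r = 0.1265 per year.
PV = PMT × [(1 − (1+r)^−n)/r] = 84,750 × [1 − (1+r)^−31] / r = £653,273.33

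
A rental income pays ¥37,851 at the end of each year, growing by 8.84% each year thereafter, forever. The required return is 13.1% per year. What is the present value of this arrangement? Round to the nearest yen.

¥888,521

Periodic rate r = 0.131 per year.
Growing perpetuity (Gordon): PV = PMT₁ / (r − g) = 37,851 / (r − 0.0884) = ¥888,521.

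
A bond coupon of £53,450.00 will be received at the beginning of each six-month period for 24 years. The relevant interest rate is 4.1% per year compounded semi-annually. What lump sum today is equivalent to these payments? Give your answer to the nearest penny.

This is an annuity due: 48 payments of £53,450.00 at the beginning of each six-month period.
Periodic rate r = 0.041/2 per half-year; n is counted in half-years.
PV = PMT × [(1 − (1+r)^−n)/r] × (1+r) = 53,450 × [1 − (1+r)^−48] / r × (1+r) = £1,656,191.94

£1,656,191.94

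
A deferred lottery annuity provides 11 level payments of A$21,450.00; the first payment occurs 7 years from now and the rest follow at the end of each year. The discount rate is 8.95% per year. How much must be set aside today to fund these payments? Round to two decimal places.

Ordinary annuity of 11 payments, first payment at period 7.
Periodic rate r = 0.0895 per year.
The ordinary-annuity PV formula values the stream one period before the first payment (period 6); discount that back 6 periods:
PV₀ = 21,450 × [1 − (1+r)^−11] / r × (1+r)^−6 = A$87,484.48

A$87,484.48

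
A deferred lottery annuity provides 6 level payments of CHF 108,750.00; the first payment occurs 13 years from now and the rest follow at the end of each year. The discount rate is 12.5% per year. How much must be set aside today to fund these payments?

CHF 107,266.83

Ordinary annuity of 6 payments, first payment at period 13.
Periodic rate r = 0.125 per year.
The ordinary-annuity PV formula values the stream one period before the first payment (period 12); discount that back 12 periods:
PV₀ = 108,750 × [1 − (1+r)^−6] / r × (1+r)^−12 = CHF 107,266.83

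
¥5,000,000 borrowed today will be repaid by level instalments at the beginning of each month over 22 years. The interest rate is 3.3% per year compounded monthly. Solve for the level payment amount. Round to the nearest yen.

Level annuity due; solve PV = PMT × [(1 − (1+r)^−n)/r] × (1+r) for PMT.
Periodic rate r = 0.033/12 per month; n is counted in months.
With n = 264: PMT = 5,000,000 / ([(1 − (1+r)^−n)/r] × (1+r)) = ¥26,591

¥26,591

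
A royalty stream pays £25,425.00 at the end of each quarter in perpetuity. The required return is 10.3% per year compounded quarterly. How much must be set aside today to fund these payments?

£987,378.64

Periodic rate r = 0.103/4 per quarter.
Level perpetuity: PV = PMT / r = 25,425 / (0.103/4) = £987,378.64.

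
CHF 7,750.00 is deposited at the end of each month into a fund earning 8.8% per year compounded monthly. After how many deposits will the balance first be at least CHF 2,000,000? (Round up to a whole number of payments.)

146 payments

Periodic rate r = 0.088/12 per month; n is counted in months.
Ordinary annuity FV: 2,000,000 = 7,750 × [((1+r)^n − 1)/r].
(1+r)^n = 1 + 2,000,000 × r / 7,750, so n = ln(1 + 2,000,000·r/7,750) / ln(1+r) = 145.36.
Round up to a whole number of payments: n = 146.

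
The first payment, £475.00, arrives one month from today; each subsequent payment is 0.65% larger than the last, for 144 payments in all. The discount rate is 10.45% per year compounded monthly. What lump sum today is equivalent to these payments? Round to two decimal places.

£58,215.08

Periodic rate r = 0.1045/12 per month; n is counted in months.
Growing ordinary annuity: PV = PMT₁ × [1 − ((1+g)/(1+r))^n] / (r − g) = 475 × [1 − ((1+0.0065)/(1+r))^144] / (r − 0.0065) = £58,215.08.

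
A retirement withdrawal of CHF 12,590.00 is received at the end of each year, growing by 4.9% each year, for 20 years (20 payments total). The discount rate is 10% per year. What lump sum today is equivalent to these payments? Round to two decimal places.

CHF 151,338.94

Periodic rate r = 0.1 per year.
Growing ordinary annuity: PV = PMT₁ × [1 − ((1+g)/(1+r))^n] / (r − g) = 12,590 × [1 − ((1+0.049)/(1+r))^20] / (r − 0.049) = CHF 151,338.94.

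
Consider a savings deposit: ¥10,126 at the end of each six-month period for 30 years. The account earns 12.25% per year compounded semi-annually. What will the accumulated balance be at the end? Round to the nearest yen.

This is an ordinary annuity: 60 deposits of ¥10,126 at the end of each six-month period.
Periodic rate r = 0.1225/2 per half-year; n is counted in half-years.
FV = PMT × [((1+r)^n − 1)/r] = 10,126 × [(1+r)^60 − 1] / r = ¥5,687,886

¥5,687,886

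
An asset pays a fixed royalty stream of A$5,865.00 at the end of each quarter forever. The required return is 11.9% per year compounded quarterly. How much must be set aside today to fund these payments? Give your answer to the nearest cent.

A$197,142.86

Periodic rate r = 0.119/4 per quarter.
Level perpetuity: PV = PMT / r = 5,865 / (0.119/4) = A$197,142.86.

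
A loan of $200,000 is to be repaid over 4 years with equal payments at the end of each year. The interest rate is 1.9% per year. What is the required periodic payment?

Level ordinary annuity; solve PV = PMT × [(1 − (1+r)^−n)/r] for PMT.
Periodic rate r = 0.019 per year.
With n = 4: PMT = 200,000 / ([(1 − (1+r)^−n)/r]) = $52,397.35

$52,397.35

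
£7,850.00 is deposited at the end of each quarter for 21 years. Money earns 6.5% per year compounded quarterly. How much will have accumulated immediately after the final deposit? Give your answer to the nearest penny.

£1,387,877.53

This is an ordinary annuity: 84 deposits of £7,850.00 at the end of each quarter.
Periodic rate r = 0.065/4 per quarter; n is counted in quarters.
FV = PMT × [((1+r)^n − 1)/r] = 7,850 × [(1+r)^84 − 1] / r = £1,387,877.53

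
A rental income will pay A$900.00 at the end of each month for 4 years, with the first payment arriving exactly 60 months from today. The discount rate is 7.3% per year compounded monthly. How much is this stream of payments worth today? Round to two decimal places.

A$26,126.45

Ordinary annuity of 48 payments, first payment at period 60.
Periodic rate r = 0.073/12 per month; n is counted in months.
The ordinary-annuity PV formula values the stream one period before the first payment (period 59); discount that back 59 periods:
PV₀ = 900 × [1 − (1+r)^−48] / r × (1+r)^−59 = A$26,126.45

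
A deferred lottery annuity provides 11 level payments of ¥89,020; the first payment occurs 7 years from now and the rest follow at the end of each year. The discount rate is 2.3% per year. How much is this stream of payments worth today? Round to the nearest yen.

¥747,300

Ordinary annuity of 11 payments, first payment at period 7.
Periodic rate r = 0.023 per year.
The ordinary-annuity PV formula values the stream one period before the first payment (period 6); discount that back 6 periods:
PV₀ = 89,020 × [1 − (1+r)^−11] / r × (1+r)^−6 = ¥747,300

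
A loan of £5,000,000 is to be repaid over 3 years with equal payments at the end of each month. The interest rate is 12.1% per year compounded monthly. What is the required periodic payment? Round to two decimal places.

Level ordinary annuity; solve PV = PMT × [(1 − (1+r)^−n)/r] for PMT.
Periodic rate r = 0.121/12 per month; n is counted in months.
With n = 36: PMT = 5,000,000 / ([(1 − (1+r)^−n)/r]) = £166,310.46

£166,310.46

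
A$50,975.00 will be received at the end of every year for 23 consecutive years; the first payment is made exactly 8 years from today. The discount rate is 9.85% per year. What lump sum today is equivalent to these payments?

A$237,217.47

Ordinary annuity of 23 payments, first payment at period 8.
Periodic rate r = 0.0985 per year.
The ordinary-annuity PV formula values the stream one period before the first payment (period 7); discount that back 7 periods:
PV₀ = 50,975 × [1 − (1+r)^−23] / r × (1+r)^−7 = A$237,217.47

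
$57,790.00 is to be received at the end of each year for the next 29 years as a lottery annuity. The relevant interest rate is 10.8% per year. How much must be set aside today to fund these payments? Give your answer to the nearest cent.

$507,754.02

This is an ordinary annuity: 29 payments of $57,790.00 at the end of each year.
Periodic rate r = 0.108 per year.
PV = PMT × [(1 − (1+r)^−n)/r] = 57,790 × [1 − (1+r)^−29] / r = $507,754.02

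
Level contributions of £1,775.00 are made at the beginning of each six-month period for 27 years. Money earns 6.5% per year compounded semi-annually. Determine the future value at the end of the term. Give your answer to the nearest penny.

This is an annuity due: 54 deposits of £1,775.00 at the beginning of each six-month period.
Periodic rate r = 0.065/2 per half-year; n is counted in half-years.
FV = PMT × [((1+r)^n − 1)/r] × (1+r) = 1,775 × [(1+r)^54 − 1] / r × (1+r) = £260,762.24

£260,762.24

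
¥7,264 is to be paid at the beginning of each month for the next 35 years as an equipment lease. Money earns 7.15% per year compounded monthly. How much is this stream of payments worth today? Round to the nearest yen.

¥1,125,231

This is an annuity due: 420 payments of ¥7,264 at the beginning of each month.
Periodic rate r = 0.0715/12 per month; n is counted in months.
PV = PMT × [(1 − (1+r)^−n)/r] × (1+r) = 7,264 × [1 − (1+r)^−420] / r × (1+r) = ¥1,125,231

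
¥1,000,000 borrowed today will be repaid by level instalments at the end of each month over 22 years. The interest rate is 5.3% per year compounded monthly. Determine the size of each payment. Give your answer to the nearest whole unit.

¥6,423

Level ordinary annuity; solve PV = PMT × [(1 − (1+r)^−n)/r] for PMT.
Periodic rate r = 0.053/12 per month; n is counted in months.
With n = 264: PMT = 1,000,000 / ([(1 − (1+r)^−n)/r]) = ¥6,423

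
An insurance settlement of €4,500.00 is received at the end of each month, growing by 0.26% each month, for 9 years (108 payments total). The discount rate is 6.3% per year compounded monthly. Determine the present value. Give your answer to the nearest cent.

Periodic rate r = 0.063/12 per month; n is counted in months.
Growing ordinary annuity: PV = PMT₁ × [1 − ((1+g)/(1+r))^n] / (r − g) = 4,500 × [1 − ((1+0.0026)/(1+r))^108] / (r − 0.0026) = €421,211.59.

€421,211.59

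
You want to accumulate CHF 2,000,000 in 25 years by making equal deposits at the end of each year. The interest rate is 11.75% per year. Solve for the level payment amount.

Level ordinary annuity; solve FV = PMT × [((1+r)^n − 1)/r] for PMT.
Periodic rate r = 0.1175 per year.
With n = 25: PMT = 2,000,000 / ([((1+r)^n − 1)/r]) = CHF 15,587.29

CHF 15,587.29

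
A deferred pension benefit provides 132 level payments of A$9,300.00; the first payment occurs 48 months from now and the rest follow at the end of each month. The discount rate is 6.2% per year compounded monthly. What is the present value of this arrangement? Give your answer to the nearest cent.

A$697,229.74

Ordinary annuity of 132 payments, first payment at period 48.
Periodic rate r = 0.062/12 per month; n is counted in months.
The ordinary-annuity PV formula values the stream one period before the first payment (period 47); discount that back 47 periods:
PV₀ = 9,300 × [1 − (1+r)^−132] / r × (1+r)^−47 = A$697,229.74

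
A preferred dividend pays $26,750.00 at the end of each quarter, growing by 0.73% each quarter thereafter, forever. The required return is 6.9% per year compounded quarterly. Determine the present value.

$2,688,442.21

Periodic rate r = 0.069/4 per quarter.
Growing perpetuity (Gordon): PV = PMT₁ / (r − g) = 26,750 / (r − 0.0073) = $2,688,442.21.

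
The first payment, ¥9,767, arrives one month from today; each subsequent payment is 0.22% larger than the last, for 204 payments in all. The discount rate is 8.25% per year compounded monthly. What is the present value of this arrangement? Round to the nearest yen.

Periodic rate r = 0.0825/12 per month; n is counted in months.
Growing ordinary annuity: PV = PMT₁ × [1 − ((1+g)/(1+r))^n] / (r − g) = 9,767 × [1 − ((1+0.0022)/(1+r))^204] / (r − 0.0022) = ¥1,280,729.

¥1,280,729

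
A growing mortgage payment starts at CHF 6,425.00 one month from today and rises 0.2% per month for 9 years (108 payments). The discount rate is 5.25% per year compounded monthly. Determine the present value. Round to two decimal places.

Periodic rate r = 0.0525/12 per month; n is counted in months.
Growing ordinary annuity: PV = PMT₁ × [1 − ((1+g)/(1+r))^n] / (r − g) = 6,425 × [1 − ((1+0.002)/(1+r))^108] / (r − 0.002) = CHF 610,345.87.

CHF 610,345.87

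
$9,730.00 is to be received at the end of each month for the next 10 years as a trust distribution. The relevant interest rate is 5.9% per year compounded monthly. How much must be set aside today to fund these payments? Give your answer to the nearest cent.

This is an ordinary annuity: 120 payments of $9,730.00 at the end of each month.
Periodic rate r = 0.059/12 per month; n is counted in months.
PV = PMT × [(1 − (1+r)^−n)/r] = 9,730 × [1 − (1+r)^−120] / r = $880,391.69

$880,391.69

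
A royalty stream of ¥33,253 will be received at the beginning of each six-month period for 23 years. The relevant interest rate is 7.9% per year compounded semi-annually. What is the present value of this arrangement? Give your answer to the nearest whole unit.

¥727,825

This is an annuity due: 46 payments of ¥33,253 at the beginning of each six-month period.
Periodic rate r = 0.079/2 per half-year; n is counted in half-years.
PV = PMT × [(1 − (1+r)^−n)/r] × (1+r) = 33,253 × [1 − (1+r)^−46] / r × (1+r) = ¥727,825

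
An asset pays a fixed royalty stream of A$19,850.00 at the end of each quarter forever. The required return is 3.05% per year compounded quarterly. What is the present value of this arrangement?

A$2,603,278.69

Periodic rate r = 0.0305/4 per quarter.
Level perpetuity: PV = PMT / r = 19,850 / (0.0305/4) = A$2,603,278.69.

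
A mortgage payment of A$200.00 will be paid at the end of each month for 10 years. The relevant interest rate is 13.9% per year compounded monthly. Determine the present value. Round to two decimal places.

A$12,931.11

This is an ordinary annuity: 120 payments of A$200.00 at the end of each month.
Periodic rate r = 0.139/12 per month; n is counted in months.
PV = PMT × [(1 − (1+r)^−n)/r] = 200 × [1 − (1+r)^−120] / r = A$12,931.11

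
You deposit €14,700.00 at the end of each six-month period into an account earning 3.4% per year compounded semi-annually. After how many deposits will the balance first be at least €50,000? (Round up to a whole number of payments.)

Periodic rate r = 0.034/2 per half-year; n is counted in half-years.
Ordinary annuity FV: 50,000 = 14,700 × [((1+r)^n − 1)/r].
(1+r)^n = 1 + 50,000 × r / 14,700, so n = ln(1 + 50,000·r/14,700) / ln(1+r) = 3.33.
Round up to a whole number of payments: n = 4.

4 payments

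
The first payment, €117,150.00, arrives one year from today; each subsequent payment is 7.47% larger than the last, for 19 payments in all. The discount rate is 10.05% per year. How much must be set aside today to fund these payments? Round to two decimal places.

Periodic rate r = 0.1005 per year.
Growing ordinary annuity: PV = PMT₁ × [1 − ((1+g)/(1+r))^n] / (r − g) = 117,150 × [1 − ((1+0.0747)/(1+r))^19] / (r − 0.0747) = €1,647,557.84.

€1,647,557.84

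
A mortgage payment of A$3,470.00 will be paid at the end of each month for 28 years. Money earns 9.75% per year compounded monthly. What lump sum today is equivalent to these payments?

A$398,914.32

This is an ordinary annuity: 336 payments of A$3,470.00 at the end of each month.
Periodic rate r = 0.0975/12 per month; n is counted in months.
PV = PMT × [(1 − (1+r)^−n)/r] = 3,470 × [1 − (1+r)^−336] / r = A$398,914.32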